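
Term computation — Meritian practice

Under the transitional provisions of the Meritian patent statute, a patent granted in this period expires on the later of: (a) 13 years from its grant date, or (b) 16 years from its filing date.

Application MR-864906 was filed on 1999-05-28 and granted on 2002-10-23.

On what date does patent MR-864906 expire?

(a) grant + 13 years → 23 October 2015.
(b) filing + 16 years → 28 May 2015.
Later of the two: 23 October 2015.

October 23, 2015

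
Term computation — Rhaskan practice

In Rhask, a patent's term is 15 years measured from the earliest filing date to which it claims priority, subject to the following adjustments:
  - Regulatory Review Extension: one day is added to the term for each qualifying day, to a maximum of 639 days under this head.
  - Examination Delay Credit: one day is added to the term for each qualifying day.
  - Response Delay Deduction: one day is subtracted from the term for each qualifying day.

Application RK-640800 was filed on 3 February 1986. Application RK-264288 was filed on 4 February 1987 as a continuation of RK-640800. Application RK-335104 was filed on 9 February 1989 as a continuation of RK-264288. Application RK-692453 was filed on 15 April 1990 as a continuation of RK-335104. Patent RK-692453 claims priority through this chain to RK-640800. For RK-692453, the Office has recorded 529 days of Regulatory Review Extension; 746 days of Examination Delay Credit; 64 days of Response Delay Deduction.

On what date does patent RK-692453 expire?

May 29, 2004

Earliest priority filing: 3 February 1986.
Base term: 3 February 1986 + 15 years → 3 February 2001.
Regulatory Review Extension: 529 days (within the 639-day cap) → +529 days → 17 July 2002.
Examination Delay Credit: +746 days → 1 August 2004.
Response Delay Deduction: −64 days → 29 May 2004.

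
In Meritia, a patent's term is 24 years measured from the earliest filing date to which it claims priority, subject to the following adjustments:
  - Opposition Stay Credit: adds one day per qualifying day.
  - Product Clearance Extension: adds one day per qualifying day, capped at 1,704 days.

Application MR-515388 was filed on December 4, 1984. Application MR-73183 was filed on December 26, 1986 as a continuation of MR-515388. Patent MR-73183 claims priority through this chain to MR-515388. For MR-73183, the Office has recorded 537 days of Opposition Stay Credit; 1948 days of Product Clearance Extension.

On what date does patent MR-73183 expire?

Earliest priority filing: 4 December 1984.
Base term: 4 December 1984 + 24 years → 4 December 2008.
Opposition Stay Credit: +537 days → 25 May 2010.
Product Clearance Extension: 1948 days claimed exceeds the 1704-day cap, so +1704 days → 23 January 2015.

January 23, 2015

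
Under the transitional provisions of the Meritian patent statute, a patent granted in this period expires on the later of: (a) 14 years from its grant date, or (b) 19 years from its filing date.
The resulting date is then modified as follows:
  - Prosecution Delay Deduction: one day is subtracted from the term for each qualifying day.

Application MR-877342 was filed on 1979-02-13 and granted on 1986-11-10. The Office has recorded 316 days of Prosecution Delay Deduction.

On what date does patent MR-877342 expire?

(a) grant + 14 years → 10 November 2000.
(b) filing + 19 years → 13 February 1998.
Later of the two: 10 November 2000.
Prosecution Delay Deduction: −316 days → 30 December 1999.

December 30, 1999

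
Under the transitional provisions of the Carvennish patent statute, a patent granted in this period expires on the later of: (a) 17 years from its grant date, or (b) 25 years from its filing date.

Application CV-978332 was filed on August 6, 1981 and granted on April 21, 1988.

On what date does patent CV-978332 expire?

(a) grant + 17 years → 21 April 2005.
(b) filing + 25 years → 6 August 2006.
Later of the two: 6 August 2006.

2006-08-06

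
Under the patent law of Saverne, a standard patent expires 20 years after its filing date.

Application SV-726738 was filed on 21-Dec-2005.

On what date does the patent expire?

December 21, 2025

Filing date + 20 years → 21 December 2025.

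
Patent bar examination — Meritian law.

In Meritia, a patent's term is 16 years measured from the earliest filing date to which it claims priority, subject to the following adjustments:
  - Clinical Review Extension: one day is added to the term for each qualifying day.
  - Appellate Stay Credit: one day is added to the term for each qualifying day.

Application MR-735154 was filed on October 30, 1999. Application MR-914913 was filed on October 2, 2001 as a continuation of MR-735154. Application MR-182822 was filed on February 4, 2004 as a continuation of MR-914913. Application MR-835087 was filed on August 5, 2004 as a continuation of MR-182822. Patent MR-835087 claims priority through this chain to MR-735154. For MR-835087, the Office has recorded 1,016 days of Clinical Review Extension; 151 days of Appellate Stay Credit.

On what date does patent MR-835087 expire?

Earliest priority filing: 30 October 1999.
Base term: 30 October 1999 + 16 years → 30 October 2015.
Clinical Review Extension: +1016 days → 11 August 2018.
Appellate Stay Credit: +151 days → 9 January 2019.

2019-01-09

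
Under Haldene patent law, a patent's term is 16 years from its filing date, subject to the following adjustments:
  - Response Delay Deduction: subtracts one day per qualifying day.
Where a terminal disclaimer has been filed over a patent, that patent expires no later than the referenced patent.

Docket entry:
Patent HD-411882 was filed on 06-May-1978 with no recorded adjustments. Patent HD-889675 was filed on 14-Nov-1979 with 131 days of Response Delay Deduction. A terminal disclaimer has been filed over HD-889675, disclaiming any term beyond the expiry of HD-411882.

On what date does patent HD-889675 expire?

Natural term of HD-889675:
  Base: filing + 16 years → 14 November 1995.
  Response Delay Deduction: −131 days → 6 July 1995.
Expiry of referenced patent HD-411882:
  Base: filing + 16 years → 6 May 1994.
Terminal disclaimer: HD-889675 expires on the earlier of 6 July 1995 and 6 May 1994.

May 6, 1994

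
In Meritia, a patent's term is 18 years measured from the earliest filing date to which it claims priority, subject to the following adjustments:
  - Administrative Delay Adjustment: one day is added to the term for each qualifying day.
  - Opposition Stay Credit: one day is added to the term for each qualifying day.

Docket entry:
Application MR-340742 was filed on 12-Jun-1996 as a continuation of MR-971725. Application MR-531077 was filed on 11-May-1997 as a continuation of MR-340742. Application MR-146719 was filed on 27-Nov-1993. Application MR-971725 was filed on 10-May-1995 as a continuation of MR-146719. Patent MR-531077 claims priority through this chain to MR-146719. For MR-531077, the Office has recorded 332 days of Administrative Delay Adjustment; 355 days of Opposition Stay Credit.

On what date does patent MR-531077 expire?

Earliest priority filing: 27 November 1993.
Base term: 27 November 1993 + 18 years → 27 November 2011.
Administrative Delay Adjustment: +332 days → 24 October 2012.
Opposition Stay Credit: +355 days → 14 October 2013.

2013-10-14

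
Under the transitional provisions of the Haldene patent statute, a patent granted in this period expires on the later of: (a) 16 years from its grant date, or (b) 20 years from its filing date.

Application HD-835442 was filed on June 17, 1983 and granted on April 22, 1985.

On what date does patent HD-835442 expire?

June 17, 2003

(a) grant + 16 years → 22 April 2001.
(b) filing + 20 years → 17 June 2003.
Later of the two: 17 June 2003.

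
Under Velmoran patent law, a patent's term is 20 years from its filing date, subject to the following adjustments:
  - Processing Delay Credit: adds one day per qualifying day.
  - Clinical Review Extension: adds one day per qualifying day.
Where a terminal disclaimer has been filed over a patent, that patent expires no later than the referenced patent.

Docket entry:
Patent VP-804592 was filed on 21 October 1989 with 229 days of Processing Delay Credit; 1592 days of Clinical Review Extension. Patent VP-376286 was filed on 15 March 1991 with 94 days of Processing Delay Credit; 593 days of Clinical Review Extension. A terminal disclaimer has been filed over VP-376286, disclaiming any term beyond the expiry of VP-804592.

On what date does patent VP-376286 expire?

January 30, 2013

Natural term of VP-376286:
  Base: filing + 20 years → 15 March 2011.
  Processing Delay Credit: +94 days → 17 June 2011.
  Clinical Review Extension: +593 days → 30 January 2013.
Expiry of referenced patent VP-804592:
  Base: filing + 20 years → 21 October 2009.
  Processing Delay Credit: +229 days → 7 June 2010.
  Clinical Review Extension: +1592 days → 16 October 2014.
Terminal disclaimer: VP-376286 expires on the earlier of 30 January 2013 and 16 October 2014.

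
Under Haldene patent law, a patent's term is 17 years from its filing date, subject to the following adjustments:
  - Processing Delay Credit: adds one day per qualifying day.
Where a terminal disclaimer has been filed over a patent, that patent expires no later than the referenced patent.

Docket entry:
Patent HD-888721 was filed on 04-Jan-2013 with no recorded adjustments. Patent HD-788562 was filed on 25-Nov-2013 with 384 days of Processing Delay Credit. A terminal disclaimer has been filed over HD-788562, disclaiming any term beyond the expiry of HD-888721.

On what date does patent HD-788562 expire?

January 4, 2030

Natural term of HD-788562:
  Base: filing + 17 years → 25 November 2030.
  Processing Delay Credit: +384 days → 14 December 2031.
Expiry of referenced patent HD-888721:
  Base: filing + 17 years → 4 January 2030.
Terminal disclaimer: HD-788562 expires on the earlier of 14 December 2031 and 4 January 2030.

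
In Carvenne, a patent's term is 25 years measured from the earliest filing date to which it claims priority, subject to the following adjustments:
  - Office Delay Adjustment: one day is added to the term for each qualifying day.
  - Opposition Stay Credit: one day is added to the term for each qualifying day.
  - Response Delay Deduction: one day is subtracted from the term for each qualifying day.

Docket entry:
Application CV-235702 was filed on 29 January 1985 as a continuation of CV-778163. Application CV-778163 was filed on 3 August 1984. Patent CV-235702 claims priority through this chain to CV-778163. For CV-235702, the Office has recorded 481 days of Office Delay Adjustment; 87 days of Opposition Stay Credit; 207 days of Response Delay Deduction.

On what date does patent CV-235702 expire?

July 30, 2010

Earliest priority filing: 3 August 1984.
Base term: 3 August 1984 + 25 years → 3 August 2009.
Office Delay Adjustment: +481 days → 27 November 2010.
Opposition Stay Credit: +87 days → 22 February 2011.
Response Delay Deduction: −207 days → 30 July 2010.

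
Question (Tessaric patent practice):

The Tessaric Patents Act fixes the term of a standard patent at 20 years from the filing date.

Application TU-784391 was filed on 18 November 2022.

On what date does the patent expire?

November 18, 2042

Filing date + 20 years → 18 November 2042.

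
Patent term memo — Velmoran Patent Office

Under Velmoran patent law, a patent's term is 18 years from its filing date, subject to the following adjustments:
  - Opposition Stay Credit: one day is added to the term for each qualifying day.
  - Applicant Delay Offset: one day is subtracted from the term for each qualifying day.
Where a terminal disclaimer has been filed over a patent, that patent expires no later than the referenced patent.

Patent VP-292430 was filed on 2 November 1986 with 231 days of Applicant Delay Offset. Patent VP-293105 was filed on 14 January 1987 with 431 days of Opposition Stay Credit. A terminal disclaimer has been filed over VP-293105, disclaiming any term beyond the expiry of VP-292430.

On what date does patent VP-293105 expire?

March 16, 2004

Natural term of VP-293105:
  Base: filing + 18 years → 14 January 2005.
  Opposition Stay Credit: +431 days → 21 March 2006.
Expiry of referenced patent VP-292430:
  Base: filing + 18 years → 2 November 2004.
  Applicant Delay Offset: −231 days → 16 March 2004.
Terminal disclaimer: VP-293105 expires on the earlier of 21 March 2006 and 16 March 2004.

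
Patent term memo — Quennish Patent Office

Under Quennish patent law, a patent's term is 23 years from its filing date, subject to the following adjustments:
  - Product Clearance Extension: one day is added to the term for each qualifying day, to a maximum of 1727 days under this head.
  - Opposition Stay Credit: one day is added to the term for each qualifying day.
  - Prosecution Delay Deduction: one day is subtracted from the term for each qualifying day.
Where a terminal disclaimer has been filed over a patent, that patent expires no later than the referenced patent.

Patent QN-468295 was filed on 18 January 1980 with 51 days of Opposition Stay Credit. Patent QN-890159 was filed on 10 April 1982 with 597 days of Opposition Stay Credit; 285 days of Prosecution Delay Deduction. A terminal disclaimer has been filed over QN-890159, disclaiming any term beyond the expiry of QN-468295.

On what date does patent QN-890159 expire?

2003-03-10

Natural term of QN-890159:
  Base: filing + 23 years → 10 April 2005.
  Opposition Stay Credit: +597 days → 28 November 2006.
  Prosecution Delay Deduction: −285 days → 16 February 2006.
Expiry of referenced patent QN-468295:
  Base: filing + 23 years → 18 January 2003.
  Opposition Stay Credit: +51 days → 10 March 2003.
Terminal disclaimer: QN-890159 expires on the earlier of 16 February 2006 and 10 March 2003.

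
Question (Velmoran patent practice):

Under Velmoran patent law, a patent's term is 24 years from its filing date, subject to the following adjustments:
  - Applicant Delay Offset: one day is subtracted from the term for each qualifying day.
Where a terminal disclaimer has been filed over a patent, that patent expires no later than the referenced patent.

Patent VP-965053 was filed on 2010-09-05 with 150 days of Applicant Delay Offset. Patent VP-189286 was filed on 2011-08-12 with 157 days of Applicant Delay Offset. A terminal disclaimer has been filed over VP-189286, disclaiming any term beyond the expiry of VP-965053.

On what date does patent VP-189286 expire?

Natural term of VP-189286:
  Base: filing + 24 years → 12 August 2035.
  Applicant Delay Offset: −157 days → 8 March 2035.
Expiry of referenced patent VP-965053:
  Base: filing + 24 years → 5 September 2034.
  Applicant Delay Offset: −150 days → 8 April 2034.
Terminal disclaimer: VP-189286 expires on the earlier of 8 March 2035 and 8 April 2034.

2034-04-08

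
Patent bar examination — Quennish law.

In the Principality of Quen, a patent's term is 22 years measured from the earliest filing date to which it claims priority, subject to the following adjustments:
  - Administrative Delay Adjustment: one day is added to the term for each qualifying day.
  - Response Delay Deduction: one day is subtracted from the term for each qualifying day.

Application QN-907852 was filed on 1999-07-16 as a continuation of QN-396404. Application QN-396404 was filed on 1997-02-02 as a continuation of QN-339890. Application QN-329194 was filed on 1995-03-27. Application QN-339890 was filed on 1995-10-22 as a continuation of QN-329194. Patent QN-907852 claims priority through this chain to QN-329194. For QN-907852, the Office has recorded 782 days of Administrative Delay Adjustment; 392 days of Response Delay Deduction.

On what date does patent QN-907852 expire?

Earliest priority filing: 27 March 1995.
Base term: 27 March 1995 + 22 years → 27 March 2017.
Administrative Delay Adjustment: +782 days → 18 May 2019.
Response Delay Deduction: −392 days → 21 April 2018.

April 21, 2018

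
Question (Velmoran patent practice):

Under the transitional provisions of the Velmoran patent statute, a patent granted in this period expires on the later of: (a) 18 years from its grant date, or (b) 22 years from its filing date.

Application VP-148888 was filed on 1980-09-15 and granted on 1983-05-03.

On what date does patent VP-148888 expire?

September 15, 2002

(a) grant + 18 years → 3 May 2001.
(b) filing + 22 years → 15 September 2002.
Later of the two: 15 September 2002.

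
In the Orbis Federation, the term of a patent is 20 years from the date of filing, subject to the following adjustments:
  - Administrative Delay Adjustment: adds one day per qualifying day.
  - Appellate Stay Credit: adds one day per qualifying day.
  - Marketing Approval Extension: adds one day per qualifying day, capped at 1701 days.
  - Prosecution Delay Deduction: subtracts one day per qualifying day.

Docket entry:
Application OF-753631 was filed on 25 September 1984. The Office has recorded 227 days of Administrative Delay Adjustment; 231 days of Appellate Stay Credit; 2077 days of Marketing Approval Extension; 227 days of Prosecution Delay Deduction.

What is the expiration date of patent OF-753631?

2010-01-09

Base term: filing date + 20 years → 25 September 2004.
Administrative Delay Adjustment: +227 days → 10 May 2005.
Appellate Stay Credit: +231 days → 27 December 2005.
Marketing Approval Extension: 2077 days claimed exceeds the 1701-day cap, so +1701 days → 24 August 2010.
Prosecution Delay Deduction: −227 days → 9 January 2010.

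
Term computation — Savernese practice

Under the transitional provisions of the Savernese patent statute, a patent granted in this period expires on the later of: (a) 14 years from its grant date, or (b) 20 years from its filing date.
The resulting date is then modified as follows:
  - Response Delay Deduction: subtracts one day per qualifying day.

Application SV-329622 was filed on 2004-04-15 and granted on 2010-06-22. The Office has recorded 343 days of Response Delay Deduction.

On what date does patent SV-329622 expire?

(a) grant + 14 years → 22 June 2024.
(b) filing + 20 years → 15 April 2024.
Later of the two: 22 June 2024.
Response Delay Deduction: −343 days → 15 July 2023.

July 15, 2023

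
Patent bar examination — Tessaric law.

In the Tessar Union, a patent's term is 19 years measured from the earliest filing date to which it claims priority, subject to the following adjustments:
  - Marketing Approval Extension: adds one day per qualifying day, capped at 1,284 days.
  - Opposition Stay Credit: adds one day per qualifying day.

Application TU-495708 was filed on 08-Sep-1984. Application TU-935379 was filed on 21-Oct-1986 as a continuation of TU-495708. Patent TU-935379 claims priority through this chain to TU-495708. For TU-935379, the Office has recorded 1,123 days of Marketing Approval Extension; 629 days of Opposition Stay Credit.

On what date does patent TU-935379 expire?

Earliest priority filing: 8 September 1984.
Base term: 8 September 1984 + 19 years → 8 September 2003.
Marketing Approval Extension: 1123 days (within the 1284-day cap) → +1123 days → 5 October 2006.
Opposition Stay Credit: +629 days → 25 June 2008.

June 25, 2008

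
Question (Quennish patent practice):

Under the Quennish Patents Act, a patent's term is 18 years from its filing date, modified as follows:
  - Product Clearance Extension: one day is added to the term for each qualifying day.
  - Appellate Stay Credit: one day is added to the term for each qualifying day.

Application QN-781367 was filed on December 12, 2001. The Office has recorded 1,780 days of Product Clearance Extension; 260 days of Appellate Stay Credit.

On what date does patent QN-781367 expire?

Base term: filing date + 18 years → 12 December 2019.
Product Clearance Extension: +1780 days → 26 October 2024.
Appellate Stay Credit: +260 days → 13 July 2025.

2025-07-13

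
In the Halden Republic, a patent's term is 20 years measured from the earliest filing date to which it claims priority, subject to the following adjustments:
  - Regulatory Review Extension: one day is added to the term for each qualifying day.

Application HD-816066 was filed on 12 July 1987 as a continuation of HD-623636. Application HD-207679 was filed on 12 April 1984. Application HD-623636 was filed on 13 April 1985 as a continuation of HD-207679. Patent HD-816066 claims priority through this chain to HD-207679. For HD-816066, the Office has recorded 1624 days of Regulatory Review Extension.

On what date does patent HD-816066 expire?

Earliest priority filing: 12 April 1984.
Base term: 12 April 1984 + 20 years → 12 April 2004.
Regulatory Review Extension: +1624 days → 22 September 2008.

September 22, 2008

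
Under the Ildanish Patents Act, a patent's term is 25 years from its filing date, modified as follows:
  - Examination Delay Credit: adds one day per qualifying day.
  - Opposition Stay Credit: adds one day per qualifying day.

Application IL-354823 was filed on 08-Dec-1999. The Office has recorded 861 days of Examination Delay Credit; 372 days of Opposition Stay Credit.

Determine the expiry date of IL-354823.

2028-04-24

Base term: filing date + 25 years → 8 December 2024.
Examination Delay Credit: +861 days → 18 April 2027.
Opposition Stay Credit: +372 days → 24 April 2028.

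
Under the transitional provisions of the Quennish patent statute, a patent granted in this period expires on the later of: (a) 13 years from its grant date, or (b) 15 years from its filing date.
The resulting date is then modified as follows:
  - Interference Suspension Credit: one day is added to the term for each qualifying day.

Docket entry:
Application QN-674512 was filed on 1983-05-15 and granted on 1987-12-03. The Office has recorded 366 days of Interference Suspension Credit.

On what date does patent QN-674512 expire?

December 4, 2001

(a) grant + 13 years → 3 December 2000.
(b) filing + 15 years → 15 May 1998.
Later of the two: 3 December 2000.
Interference Suspension Credit: +366 days → 4 December 2001.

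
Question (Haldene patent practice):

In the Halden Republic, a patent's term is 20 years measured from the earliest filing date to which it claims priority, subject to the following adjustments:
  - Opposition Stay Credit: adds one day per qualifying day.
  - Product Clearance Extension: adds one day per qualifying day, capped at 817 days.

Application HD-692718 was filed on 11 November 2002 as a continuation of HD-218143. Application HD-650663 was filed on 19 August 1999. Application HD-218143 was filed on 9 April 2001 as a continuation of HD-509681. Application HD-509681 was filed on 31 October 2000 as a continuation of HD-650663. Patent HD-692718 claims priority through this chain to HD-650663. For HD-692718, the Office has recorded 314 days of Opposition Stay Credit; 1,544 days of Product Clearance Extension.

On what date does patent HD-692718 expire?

Earliest priority filing: 19 August 1999.
Base term: 19 August 1999 + 20 years → 19 August 2019.
Opposition Stay Credit: +314 days → 28 June 2020.
Product Clearance Extension: 1544 days claimed exceeds the 817-day cap, so +817 days → 23 September 2022.

2022-09-23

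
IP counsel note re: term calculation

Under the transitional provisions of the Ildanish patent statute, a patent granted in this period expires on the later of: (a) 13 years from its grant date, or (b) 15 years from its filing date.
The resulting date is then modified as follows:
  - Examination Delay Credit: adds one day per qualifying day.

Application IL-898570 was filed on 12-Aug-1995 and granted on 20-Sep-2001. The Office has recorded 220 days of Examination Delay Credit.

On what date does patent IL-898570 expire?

(a) grant + 13 years → 20 September 2014.
(b) filing + 15 years → 12 August 2010.
Later of the two: 20 September 2014.
Examination Delay Credit: +220 days → 28 April 2015.

2015-04-28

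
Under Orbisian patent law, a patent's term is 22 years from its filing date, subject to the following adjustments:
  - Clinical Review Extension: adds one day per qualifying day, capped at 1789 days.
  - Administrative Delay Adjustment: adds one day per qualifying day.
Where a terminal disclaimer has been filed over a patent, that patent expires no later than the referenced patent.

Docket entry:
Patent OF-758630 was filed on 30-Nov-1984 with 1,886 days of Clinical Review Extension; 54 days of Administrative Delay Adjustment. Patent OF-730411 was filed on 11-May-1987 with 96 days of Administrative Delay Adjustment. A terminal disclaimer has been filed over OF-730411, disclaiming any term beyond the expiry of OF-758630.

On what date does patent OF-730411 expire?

Natural term of OF-730411:
  Base: filing + 22 years → 11 May 2009.
  Administrative Delay Adjustment: +96 days → 15 August 2009.
Expiry of referenced patent OF-758630:
  Base: filing + 22 years → 30 November 2006.
  Clinical Review Extension: 1886 days claimed exceeds the 1789-day cap, so +1789 days → 24 October 2011.
  Administrative Delay Adjustment: +54 days → 17 December 2011.
Terminal disclaimer: OF-730411 expires on the earlier of 15 August 2009 and 17 December 2011.

2009-08-15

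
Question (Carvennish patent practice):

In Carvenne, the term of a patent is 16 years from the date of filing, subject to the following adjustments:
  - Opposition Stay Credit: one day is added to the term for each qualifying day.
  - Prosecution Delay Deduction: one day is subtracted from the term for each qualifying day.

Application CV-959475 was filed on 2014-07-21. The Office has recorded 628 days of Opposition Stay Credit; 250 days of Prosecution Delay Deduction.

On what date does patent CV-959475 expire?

Base term: filing date + 16 years → 21 July 2030.
Opposition Stay Credit: +628 days → 9 April 2032.
Prosecution Delay Deduction: −250 days → 3 August 2031.

2031-08-03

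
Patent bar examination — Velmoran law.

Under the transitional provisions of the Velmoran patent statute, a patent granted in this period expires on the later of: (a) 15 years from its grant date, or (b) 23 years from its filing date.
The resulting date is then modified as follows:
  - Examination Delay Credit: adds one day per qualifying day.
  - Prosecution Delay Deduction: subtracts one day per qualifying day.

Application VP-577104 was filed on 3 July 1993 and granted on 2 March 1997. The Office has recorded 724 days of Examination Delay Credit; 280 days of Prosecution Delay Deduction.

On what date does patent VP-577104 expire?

September 20, 2017

(a) grant + 15 years → 2 March 2012.
(b) filing + 23 years → 3 July 2016.
Later of the two: 3 July 2016.
Examination Delay Credit: +724 days → 27 June 2018.
Prosecution Delay Deduction: −280 days → 20 September 2017.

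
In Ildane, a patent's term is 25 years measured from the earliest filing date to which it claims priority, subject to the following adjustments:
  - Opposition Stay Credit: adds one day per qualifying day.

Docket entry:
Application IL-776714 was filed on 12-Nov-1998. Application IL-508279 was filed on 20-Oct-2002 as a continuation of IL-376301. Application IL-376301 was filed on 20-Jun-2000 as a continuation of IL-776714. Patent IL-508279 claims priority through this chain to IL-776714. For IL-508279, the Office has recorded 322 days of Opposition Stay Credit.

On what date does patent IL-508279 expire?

2024-09-29

Earliest priority filing: 12 November 1998.
Base term: 12 November 1998 + 25 years → 12 November 2023.
Opposition Stay Credit: +322 days → 29 September 2024.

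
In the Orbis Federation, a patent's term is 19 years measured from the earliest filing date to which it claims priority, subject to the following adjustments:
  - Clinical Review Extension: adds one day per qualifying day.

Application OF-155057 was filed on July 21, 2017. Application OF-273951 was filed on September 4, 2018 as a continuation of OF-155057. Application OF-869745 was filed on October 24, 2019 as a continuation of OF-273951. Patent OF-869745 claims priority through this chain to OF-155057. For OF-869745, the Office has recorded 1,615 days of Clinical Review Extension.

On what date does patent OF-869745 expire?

December 22, 2040

Earliest priority filing: 21 July 2017.
Base term: 21 July 2017 + 19 years → 21 July 2036.
Clinical Review Extension: +1615 days → 22 December 2040.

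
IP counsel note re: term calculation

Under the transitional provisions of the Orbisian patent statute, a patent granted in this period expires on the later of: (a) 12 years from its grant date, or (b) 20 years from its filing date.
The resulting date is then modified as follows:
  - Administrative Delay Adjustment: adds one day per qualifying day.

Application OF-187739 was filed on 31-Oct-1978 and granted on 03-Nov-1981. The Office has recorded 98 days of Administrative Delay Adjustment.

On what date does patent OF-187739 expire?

(a) grant + 12 years → 3 November 1993.
(b) filing + 20 years → 31 October 1998.
Later of the two: 31 October 1998.
Administrative Delay Adjustment: +98 days → 6 February 1999.

1999-02-06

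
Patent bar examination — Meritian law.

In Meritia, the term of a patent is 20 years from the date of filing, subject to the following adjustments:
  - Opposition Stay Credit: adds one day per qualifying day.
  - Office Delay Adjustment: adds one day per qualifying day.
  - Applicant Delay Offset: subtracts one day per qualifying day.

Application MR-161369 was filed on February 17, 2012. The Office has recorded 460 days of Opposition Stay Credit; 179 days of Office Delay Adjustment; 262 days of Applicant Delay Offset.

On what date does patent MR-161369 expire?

2033-02-28

Base term: filing date + 20 years → 17 February 2032.
Opposition Stay Credit: +460 days → 22 May 2033.
Office Delay Adjustment: +179 days → 17 November 2033.
Applicant Delay Offset: −262 days → 28 February 2033.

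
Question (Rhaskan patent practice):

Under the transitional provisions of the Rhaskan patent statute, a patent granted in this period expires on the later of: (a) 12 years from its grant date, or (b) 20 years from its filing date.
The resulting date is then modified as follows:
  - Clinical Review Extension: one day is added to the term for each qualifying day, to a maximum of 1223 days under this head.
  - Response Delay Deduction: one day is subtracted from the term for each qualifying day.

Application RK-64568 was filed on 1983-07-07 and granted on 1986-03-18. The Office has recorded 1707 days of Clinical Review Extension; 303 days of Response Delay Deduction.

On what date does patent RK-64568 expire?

2006-01-12

(a) grant + 12 years → 18 March 1998.
(b) filing + 20 years → 7 July 2003.
Later of the two: 7 July 2003.
Clinical Review Extension: 1707 days claimed exceeds the 1223-day cap, so +1223 days → 11 November 2006.
Response Delay Deduction: −303 days → 12 January 2006.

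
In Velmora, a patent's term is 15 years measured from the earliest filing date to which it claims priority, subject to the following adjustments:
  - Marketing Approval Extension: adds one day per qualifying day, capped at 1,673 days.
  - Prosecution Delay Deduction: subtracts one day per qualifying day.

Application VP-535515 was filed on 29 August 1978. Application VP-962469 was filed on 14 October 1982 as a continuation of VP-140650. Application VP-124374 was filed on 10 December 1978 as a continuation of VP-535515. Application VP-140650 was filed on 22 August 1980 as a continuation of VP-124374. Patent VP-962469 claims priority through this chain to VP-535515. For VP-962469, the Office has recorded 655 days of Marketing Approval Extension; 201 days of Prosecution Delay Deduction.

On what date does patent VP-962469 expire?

1994-11-26

Earliest priority filing: 29 August 1978.
Base term: 29 August 1978 + 15 years → 29 August 1993.
Marketing Approval Extension: 655 days (within the 1673-day cap) → +655 days → 15 June 1995.
Prosecution Delay Deduction: −201 days → 26 November 1994.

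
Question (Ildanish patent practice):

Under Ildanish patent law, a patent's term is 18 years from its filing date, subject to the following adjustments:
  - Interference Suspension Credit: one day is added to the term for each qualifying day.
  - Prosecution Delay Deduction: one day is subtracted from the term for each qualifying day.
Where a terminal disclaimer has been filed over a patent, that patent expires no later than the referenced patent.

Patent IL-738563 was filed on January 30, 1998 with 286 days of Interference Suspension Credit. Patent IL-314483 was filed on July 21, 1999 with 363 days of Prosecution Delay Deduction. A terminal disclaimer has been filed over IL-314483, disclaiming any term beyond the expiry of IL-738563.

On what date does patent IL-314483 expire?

Natural term of IL-314483:
  Base: filing + 18 years → 21 July 2017.
  Prosecution Delay Deduction: −363 days → 23 July 2016.
Expiry of referenced patent IL-738563:
  Base: filing + 18 years → 30 January 2016.
  Interference Suspension Credit: +286 days → 11 November 2016.
Terminal disclaimer: IL-314483 expires on the earlier of 23 July 2016 and 11 November 2016.

July 23, 2016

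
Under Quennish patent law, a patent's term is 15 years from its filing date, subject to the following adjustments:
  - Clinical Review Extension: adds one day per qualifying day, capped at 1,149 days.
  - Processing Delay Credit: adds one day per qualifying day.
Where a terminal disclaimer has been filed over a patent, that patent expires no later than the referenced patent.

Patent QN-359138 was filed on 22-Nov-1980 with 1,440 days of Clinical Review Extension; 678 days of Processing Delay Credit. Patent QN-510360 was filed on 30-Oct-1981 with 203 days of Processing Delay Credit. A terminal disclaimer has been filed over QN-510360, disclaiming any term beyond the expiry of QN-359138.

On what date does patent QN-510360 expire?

Natural term of QN-510360:
  Base: filing + 15 years → 30 October 1996.
  Processing Delay Credit: +203 days → 21 May 1997.
Expiry of referenced patent QN-359138:
  Base: filing + 15 years → 22 November 1995.
  Clinical Review Extension: 1440 days claimed exceeds the 1149-day cap, so +1149 days → 14 January 1999.
  Processing Delay Credit: +678 days → 22 November 2000.
Terminal disclaimer: QN-510360 expires on the earlier of 21 May 1997 and 22 November 2000.

1997-05-21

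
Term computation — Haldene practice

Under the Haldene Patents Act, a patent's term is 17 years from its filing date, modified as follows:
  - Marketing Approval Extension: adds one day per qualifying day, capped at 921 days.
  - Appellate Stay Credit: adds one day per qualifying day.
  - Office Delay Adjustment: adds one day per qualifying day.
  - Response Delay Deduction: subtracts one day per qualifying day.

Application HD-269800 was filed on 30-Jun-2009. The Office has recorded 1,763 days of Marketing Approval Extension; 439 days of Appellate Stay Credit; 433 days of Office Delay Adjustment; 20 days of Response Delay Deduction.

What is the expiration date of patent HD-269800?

Base term: filing date + 17 years → 30 June 2026.
Marketing Approval Extension: 1763 days claimed exceeds the 921-day cap, so +921 days → 6 January 2029.
Appellate Stay Credit: +439 days → 21 March 2030.
Office Delay Adjustment: +433 days → 28 May 2031.
Response Delay Deduction: −20 days → 8 May 2031.

May 8, 2031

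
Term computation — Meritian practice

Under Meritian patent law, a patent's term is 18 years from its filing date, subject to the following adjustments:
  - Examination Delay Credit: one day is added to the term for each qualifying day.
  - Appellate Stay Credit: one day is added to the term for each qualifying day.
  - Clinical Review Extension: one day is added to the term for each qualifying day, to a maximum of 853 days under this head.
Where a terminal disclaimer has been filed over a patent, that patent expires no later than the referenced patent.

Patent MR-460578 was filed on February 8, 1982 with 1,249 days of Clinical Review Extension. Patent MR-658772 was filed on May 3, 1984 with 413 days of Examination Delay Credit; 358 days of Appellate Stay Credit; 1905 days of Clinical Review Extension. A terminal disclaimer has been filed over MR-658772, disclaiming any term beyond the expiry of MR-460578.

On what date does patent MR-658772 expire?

June 10, 2002

Natural term of MR-658772:
  Base: filing + 18 years → 3 May 2002.
  Examination Delay Credit: +413 days → 20 June 2003.
  Appellate Stay Credit: +358 days → 12 June 2004.
  Clinical Review Extension: 1905 days claimed exceeds the 853-day cap, so +853 days → 13 October 2006.
Expiry of referenced patent MR-460578:
  Base: filing + 18 years → 8 February 2000.
  Clinical Review Extension: 1249 days claimed exceeds the 853-day cap, so +853 days → 10 June 2002.
Terminal disclaimer: MR-658772 expires on the earlier of 13 October 2006 and 10 June 2002.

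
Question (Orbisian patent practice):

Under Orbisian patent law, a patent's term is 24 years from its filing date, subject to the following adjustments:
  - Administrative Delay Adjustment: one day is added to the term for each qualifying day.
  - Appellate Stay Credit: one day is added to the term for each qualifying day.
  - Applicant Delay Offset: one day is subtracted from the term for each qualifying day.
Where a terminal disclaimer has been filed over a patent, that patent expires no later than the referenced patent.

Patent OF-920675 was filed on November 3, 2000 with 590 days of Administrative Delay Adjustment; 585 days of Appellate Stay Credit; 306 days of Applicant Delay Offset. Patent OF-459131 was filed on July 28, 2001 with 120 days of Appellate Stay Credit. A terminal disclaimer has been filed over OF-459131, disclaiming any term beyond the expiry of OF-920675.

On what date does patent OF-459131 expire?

Natural term of OF-459131:
  Base: filing + 24 years → 28 July 2025.
  Appellate Stay Credit: +120 days → 25 November 2025.
Expiry of referenced patent OF-920675:
  Base: filing + 24 years → 3 November 2024.
  Administrative Delay Adjustment: +590 days → 16 June 2026.
  Appellate Stay Credit: +585 days → 22 January 2028.
  Applicant Delay Offset: −306 days → 22 March 2027.
Terminal disclaimer: OF-459131 expires on the earlier of 25 November 2025 and 22 March 2027.

2025-11-25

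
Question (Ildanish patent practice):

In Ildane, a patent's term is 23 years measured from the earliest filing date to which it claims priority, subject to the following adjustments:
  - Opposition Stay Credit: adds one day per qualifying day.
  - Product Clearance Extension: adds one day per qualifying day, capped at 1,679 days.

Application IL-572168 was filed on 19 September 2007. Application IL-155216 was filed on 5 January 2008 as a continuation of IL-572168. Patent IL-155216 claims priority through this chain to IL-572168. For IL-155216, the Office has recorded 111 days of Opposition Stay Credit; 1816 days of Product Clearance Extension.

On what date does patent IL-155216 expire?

Earliest priority filing: 19 September 2007.
Base term: 19 September 2007 + 23 years → 19 September 2030.
Opposition Stay Credit: +111 days → 8 January 2031.
Product Clearance Extension: 1816 days claimed exceeds the 1679-day cap, so +1679 days → 14 August 2035.

2035-08-14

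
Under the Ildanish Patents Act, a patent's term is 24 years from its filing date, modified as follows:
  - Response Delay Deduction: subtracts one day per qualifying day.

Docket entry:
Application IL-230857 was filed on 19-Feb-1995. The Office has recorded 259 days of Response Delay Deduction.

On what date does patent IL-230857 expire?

June 5, 2018

Base term: filing date + 24 years → 19 February 2019.
Response Delay Deduction: −259 days → 5 June 2018.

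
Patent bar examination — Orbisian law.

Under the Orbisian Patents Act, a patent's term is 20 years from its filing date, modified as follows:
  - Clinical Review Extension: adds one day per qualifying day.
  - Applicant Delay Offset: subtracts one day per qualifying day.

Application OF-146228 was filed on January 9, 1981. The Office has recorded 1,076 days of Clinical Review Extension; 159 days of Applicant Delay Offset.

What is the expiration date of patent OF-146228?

Base term: filing date + 20 years → 9 January 2001.
Clinical Review Extension: +1076 days → 21 December 2003.
Applicant Delay Offset: −159 days → 15 July 2003.

2003-07-15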